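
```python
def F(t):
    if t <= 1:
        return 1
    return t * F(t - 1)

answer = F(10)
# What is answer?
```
Call trace:
F(t=10)
  F(t=9)
    F(t=8)
      F(t=7)
        F(t=6)
          F(t=5)
            F(t=4)
              F(t=3)
                F(t=2)
                  F(t=1)
                  -> return 1
                -> return 2
              -> return 6
            -> return 24
          -> return 120
        -> return 720
      -> return 5040
    -> return 40320
  -> return 362880
-> return 3628800

Final answer: 3628800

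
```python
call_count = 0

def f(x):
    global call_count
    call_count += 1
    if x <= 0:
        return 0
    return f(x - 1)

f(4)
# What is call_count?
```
Call trace:
f(x=4)
  f(x=3)
    f(x=2)
      f(x=1)
        f(x=0)
        -> return 0
      -> return 0
    -> return 0
  -> return 0
-> return 0

call_count is incremented once per call. f is entered once for each x = 4, 3, 2, 1, 0 (the x <= 0 call returns without recursing), i.e. 4 + 1 calls.
call_count = 5

Final answer: 5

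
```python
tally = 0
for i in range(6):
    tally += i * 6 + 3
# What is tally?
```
Trace:
  tally=0
  tally=3, i=0
  tally=12, i=1
  tally=27, i=2
  tally=48, i=3
  tally=75, i=4
  tally=108, i=5

Final answer: 108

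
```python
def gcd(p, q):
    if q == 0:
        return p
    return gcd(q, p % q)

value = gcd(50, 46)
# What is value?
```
Call trace:
gcd(p=50, q=46)
  gcd(p=46, q=4)
    gcd(p=4, q=2)
      gcd(p=2, q=0)
      -> return 2
    -> return 2
  -> return 2
-> return 2

Final answer: 2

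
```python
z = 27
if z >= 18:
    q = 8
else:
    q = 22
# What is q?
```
Trace:
  z=27
  z=27, q=8

Final answer: 8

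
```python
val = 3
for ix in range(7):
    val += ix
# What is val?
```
Trace:
  val=3
  val=3, ix=0
  val=4, ix=1
  val=6, ix=2
  val=9, ix=3
  val=13, ix=4
  val=18, ix=5
  val=24, ix=6

Final answer: 24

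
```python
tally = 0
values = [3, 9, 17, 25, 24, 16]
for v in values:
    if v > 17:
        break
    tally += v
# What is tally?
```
Trace:
  tally=0
  tally=3, v=3
  tally=12, v=9
  tally=29, v=17
  tally=29, v=25

Final answer: 29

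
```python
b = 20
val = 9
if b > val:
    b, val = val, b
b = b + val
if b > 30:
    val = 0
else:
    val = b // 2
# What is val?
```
Trace:
  b=20
  b=20, val=9
  b=9, val=20
  b=29, val=20
  b=29, val=14

Final answer: 14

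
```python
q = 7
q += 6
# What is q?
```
Trace:
  q=7
  q=13

Final answer: 13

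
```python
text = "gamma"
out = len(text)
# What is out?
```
Trace:
  text='gamma'
  text='gamma', out=5

Final answer: 5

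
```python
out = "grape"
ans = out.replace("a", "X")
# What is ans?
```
Trace:
  out='grape'
  out='grape', ans='grXpe'

Final answer: 'grXpe'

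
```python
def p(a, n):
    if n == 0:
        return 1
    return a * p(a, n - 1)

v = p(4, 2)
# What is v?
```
Call trace:
p(a=4, n=2)
  p(a=4, n=1)
    p(a=4, n=0)
    -> return 1
  -> return 4
-> return 16

Final answer: 16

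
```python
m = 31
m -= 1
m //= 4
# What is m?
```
Trace:
  m=31
  m=30
  m=7

Final answer: 7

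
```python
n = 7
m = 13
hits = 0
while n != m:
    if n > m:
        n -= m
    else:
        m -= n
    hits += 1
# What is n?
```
Trace:
  n=7
  n=7, m=13
  n=7, m=13, hits=0
  n=7, m=6, hits=1
  n=1, m=6, hits=2
  n=1, m=5, hits=3
  n=1, m=4, hits=4
  n=1, m=3, hits=5
  n=1, m=2, hits=6
  n=1, m=1, hits=7

Final answer: 1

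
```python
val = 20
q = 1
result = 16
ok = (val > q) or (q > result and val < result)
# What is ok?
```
Trace:
  val=20
  val=20, q=1
  val=20, q=1, result=16
  val=20, q=1, result=16, ok=True

Final answer: True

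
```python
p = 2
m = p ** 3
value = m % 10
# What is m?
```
Trace:
  p=2
  p=2, m=8
  p=2, m=8, value=8

Final answer: 8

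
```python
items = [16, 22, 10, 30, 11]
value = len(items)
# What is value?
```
Trace:
  items=[16, 22, 10, 30, 11]
  items=[16, 22, 10, 30, 11], value=5

Final answer: 5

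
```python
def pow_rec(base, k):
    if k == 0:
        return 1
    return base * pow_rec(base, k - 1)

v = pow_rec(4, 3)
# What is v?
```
Call trace:
pow_rec(base=4, k=3)
  pow_rec(base=4, k=2)
    pow_rec(base=4, k=1)
      pow_rec(base=4, k=0)
      -> return 1
    -> return 4
  -> return 16
-> return 64

Final answer: 64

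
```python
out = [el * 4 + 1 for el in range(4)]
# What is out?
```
Trace:
  el=0
  el=1
  el=2
  el=3
  out=[1, 5, 9, 13]

Final answer: [1, 5, 9, 13]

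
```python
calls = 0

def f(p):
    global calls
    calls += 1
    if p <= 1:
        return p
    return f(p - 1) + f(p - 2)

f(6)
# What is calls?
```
Call trace (a repeated sub-call is expanded the first time; later identical calls just restate its return value):
f(p=6)
  f(p=5)
    f(p=4)
      f(p=3)
        f(p=2)
          f(p=1)
          -> return 1
          f(p=0)
          -> return 0
        -> return 1
        f(p=1)
        -> return 1
      -> return 2
      f(p=2) -> return 1  (same call as traced above)
    -> return 3
    f(p=3) -> return 2  (same call as traced above)
  -> return 5
  f(p=4) -> return 3  (same call as traced above)
-> return 8

calls is incremented once per call, so count the calls in each subtree. Let C(p) = number of calls made by f(p).
C(0) = C(1) = 1 (base case, no recursion); C(p) = 1 + C(p - 1) + C(p - 2) otherwise.
C(2) = 1 + C(1) + C(0) = 1 + 1 + 1 = 3
C(3) = 1 + C(2) + C(1) = 1 + 3 + 1 = 5
C(4) = 1 + C(3) + C(2) = 1 + 5 + 3 = 9
C(5) = 1 + C(4) + C(3) = 1 + 9 + 5 = 15
C(6) = 1 + C(5) + C(4) = 1 + 15 + 9 = 25
calls = C(6) = 25

Final answer: 25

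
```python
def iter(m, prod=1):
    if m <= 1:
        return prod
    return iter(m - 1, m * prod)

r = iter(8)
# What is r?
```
Call trace:
iter(m=8, prod=1)
  iter(m=7, prod=8)
    iter(m=6, prod=56)
      iter(m=5, prod=336)
        iter(m=4, prod=1680)
          iter(m=3, prod=6720)
            iter(m=2, prod=20160)
              iter(m=1, prod=40320)
              -> return 40320
            -> return 40320
          -> return 40320
        -> return 40320
      -> return 40320
    -> return 40320
  -> return 40320
-> return 40320

Final answer: 40320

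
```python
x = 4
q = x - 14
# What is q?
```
Trace:
  x=4
  x=4, q=-10

Final answer: -10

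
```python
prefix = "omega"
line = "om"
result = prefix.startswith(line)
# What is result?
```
Trace:
  prefix='omega'
  prefix='omega', line='om'
  prefix='omega', line='om', result=True

Final answer: True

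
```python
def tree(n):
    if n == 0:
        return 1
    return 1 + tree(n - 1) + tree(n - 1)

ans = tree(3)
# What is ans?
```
Call trace (a repeated sub-call is expanded the first time; later identical calls just restate its return value):
tree(n=3)
  tree(n=2)
    tree(n=1)
      tree(n=0)
      -> return 1
      tree(n=0)
      -> return 1
    -> return 3
    tree(n=1) -> return 3  (same call as traced above)
  -> return 7
  tree(n=2) -> return 7  (same call as traced above)
-> return 15

Final answer: 15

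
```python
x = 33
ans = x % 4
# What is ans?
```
Trace:
  x=33
  x=33, ans=1

Final answer: 1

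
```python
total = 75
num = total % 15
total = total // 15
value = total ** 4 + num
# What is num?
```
Trace:
  total=75
  total=75, num=0
  total=5, num=0
  total=5, num=0, value=625

Final answer: 0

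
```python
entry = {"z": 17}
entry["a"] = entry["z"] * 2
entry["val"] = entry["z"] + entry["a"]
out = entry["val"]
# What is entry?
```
Trace:
  entry={'z': 17}
  entry={'z': 17, 'a': 34}
  entry={'z': 17, 'a': 34, 'val': 51}
  entry={'z': 17, 'a': 34, 'val': 51}, out=51

Final answer: {'z': 17, 'a': 34, 'val': 51}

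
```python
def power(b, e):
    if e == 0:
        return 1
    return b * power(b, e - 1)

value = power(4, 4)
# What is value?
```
Call trace:
power(b=4, e=4)
  power(b=4, e=3)
    power(b=4, e=2)
      power(b=4, e=1)
        power(b=4, e=0)
        -> return 1
      -> return 4
    -> return 16
  -> return 64
-> return 256

Final answer: 256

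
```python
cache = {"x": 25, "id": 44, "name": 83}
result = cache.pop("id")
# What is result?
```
Trace:
  cache={'x': 25, 'id': 44, 'name': 83}
  cache={'x': 25, 'name': 83}, result=44

Final answer: 44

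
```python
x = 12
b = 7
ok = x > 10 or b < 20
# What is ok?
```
Trace:
  x=12
  x=12, b=7
  x=12, b=7, ok=True

Final answer: True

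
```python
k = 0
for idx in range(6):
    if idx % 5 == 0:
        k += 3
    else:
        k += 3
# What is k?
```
Trace:
  k=0
  k=3, idx=0
  k=6, idx=1
  k=9, idx=2
  k=12, idx=3
  k=15, idx=4
  k=18, idx=5

Final answer: 18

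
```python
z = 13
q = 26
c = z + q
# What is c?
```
Trace:
  z=13
  z=13, q=26
  z=13, q=26, c=39

Final answer: 39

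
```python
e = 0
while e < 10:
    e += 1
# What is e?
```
Trace:
  e=0
  e=1
  e=2
  e=3
  e=4
  e=5
  e=6
  e=7
  e=8
  e=9
  e=10

Final answer: 10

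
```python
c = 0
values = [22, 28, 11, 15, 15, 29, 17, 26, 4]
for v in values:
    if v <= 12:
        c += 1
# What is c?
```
Trace:
  c=0
  c=0, v=22
  c=0, v=28
  c=1, v=11
  c=1, v=15
  c=1, v=15
  c=1, v=29
  c=1, v=17
  c=1, v=26
  c=2, v=4

Final answer: 2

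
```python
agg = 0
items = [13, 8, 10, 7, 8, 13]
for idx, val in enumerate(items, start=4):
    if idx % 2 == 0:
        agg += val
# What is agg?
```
Trace:
  agg=0
  agg=13, idx=4, val=13
  agg=13, idx=5, val=8
  agg=23, idx=6, val=10
  agg=23, idx=7, val=7
  agg=31, idx=8, val=8
  agg=31, idx=9, val=13

Final answer: 31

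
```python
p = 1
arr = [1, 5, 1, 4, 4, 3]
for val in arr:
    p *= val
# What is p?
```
Trace:
  p=1
  p=1, val=1
  p=5, val=5
  p=5, val=1
  p=20, val=4
  p=80, val=4
  p=240, val=3

Final answer: 240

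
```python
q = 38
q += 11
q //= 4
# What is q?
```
Trace:
  q=38
  q=49
  q=12

Final answer: 12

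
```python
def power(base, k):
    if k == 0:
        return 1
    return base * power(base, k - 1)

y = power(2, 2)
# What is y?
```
Call trace:
power(base=2, k=2)
  power(base=2, k=1)
    power(base=2, k=0)
    -> return 1
  -> return 2
-> return 4

Final answer: 4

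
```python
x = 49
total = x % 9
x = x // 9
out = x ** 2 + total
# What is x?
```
Trace:
  x=49
  x=49, total=4
  x=5, total=4
  x=5, total=4, out=29

Final answer: 5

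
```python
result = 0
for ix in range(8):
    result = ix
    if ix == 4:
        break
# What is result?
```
Trace:
  result=0
  result=0, ix=0
  result=1, ix=1
  result=2, ix=2
  result=3, ix=3
  result=4, ix=4

Final answer: 4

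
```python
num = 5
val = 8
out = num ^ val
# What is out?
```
Trace:
  num=5
  num=5, val=8
  num=5, val=8, out=13

Final answer: 13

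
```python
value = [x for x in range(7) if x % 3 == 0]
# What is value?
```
Trace:
  x=0
  x=1
  x=2
  x=3
  x=4
  x=5
  x=6
  value=[0, 3, 6]

Final answer: [0, 3, 6]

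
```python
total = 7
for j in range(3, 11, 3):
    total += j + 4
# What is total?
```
Trace:
  total=7
  total=14, j=3
  total=24, j=6
  total=37, j=9

Final answer: 37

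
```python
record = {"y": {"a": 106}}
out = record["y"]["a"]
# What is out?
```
Trace:
  record={'y': {'a': 106}}
  record={'y': {'a': 106}}, out=106

Final answer: 106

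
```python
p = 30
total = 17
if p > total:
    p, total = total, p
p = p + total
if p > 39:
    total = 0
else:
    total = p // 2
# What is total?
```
Trace:
  p=30
  p=30, total=17
  p=17, total=30
  p=47, total=30
  p=47, total=0

Final answer: 0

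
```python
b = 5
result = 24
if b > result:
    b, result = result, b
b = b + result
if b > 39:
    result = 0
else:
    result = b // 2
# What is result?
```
Trace:
  b=5
  b=5, result=24
  b=5, result=24
  b=29, result=24
  b=29, result=14

Final answer: 14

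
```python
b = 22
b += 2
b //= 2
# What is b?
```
Trace:
  b=22
  b=24
  b=12

Final answer: 12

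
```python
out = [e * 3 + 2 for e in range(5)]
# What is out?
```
Trace:
  e=0
  e=1
  e=2
  e=3
  e=4
  out=[2, 5, 8, 11, 14]

Final answer: [2, 5, 8, 11, 14]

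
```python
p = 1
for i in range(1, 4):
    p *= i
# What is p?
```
Trace:
  p=1
  p=1, i=1
  p=2, i=2
  p=6, i=3

Final answer: 6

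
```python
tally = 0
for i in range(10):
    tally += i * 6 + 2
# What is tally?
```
Trace:
  tally=0
  tally=2, i=0
  tally=10, i=1
  tally=24, i=2
  tally=44, i=3
  tally=70, i=4
  tally=102, i=5
  tally=140, i=6
  tally=184, i=7
  tally=234, i=8
  tally=290, i=9

Final answer: 290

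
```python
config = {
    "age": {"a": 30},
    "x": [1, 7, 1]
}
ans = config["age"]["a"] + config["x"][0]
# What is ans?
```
Trace:
  config={'age': {'a': 30}, 'x': [1, 7, 1]}
  config={'age': {'a': 30}, 'x': [1, 7, 1]}, ans=31

Final answer: 31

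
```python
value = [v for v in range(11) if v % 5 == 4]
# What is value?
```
Trace:
  v=0
  v=1
  v=2
  v=3
  v=4
  v=5
  v=6
  v=7
  v=8
  v=9
  v=10
  value=[4, 9]

Final answer: [4, 9]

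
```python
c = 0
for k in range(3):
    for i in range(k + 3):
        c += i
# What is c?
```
Trace:
  c=0
  c=0, k=0, i=0
  c=1, k=0, i=1
  c=3, k=0, i=2
  c=3, k=1, i=0
  c=4, k=1, i=1
  c=6, k=1, i=2
  c=9, k=1, i=3
  c=9, k=2, i=0
  c=10, k=2, i=1
  c=12, k=2, i=2
  c=15, k=2, i=3
  c=19, k=2, i=4

Final answer: 19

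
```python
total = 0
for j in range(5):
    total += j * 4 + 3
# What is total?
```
Trace:
  total=0
  total=3, j=0
  total=10, j=1
  total=21, j=2
  total=36, j=3
  total=55, j=4

Final answer: 55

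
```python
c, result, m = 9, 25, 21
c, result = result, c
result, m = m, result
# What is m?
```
Trace:
  c=9, result=25, m=21
  c=25, result=9, m=21
  c=25, result=21, m=9

Final answer: 9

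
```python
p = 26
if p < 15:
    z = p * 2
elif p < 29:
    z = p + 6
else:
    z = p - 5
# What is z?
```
Trace:
  p=26
  p=26, z=32

Final answer: 32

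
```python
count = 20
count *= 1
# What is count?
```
Trace:
  count=20
  count=20

Final answer: 20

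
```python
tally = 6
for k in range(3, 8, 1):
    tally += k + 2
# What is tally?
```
Trace:
  tally=6
  tally=11, k=3
  tally=17, k=4
  tally=24, k=5
  tally=32, k=6
  tally=41, k=7

Final answer: 41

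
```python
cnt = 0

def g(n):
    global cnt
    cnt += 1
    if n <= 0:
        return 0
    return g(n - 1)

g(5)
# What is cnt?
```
Call trace:
g(n=5)
  g(n=4)
    g(n=3)
      g(n=2)
        g(n=1)
          g(n=0)
          -> return 0
        -> return 0
      -> return 0
    -> return 0
  -> return 0
-> return 0

cnt is incremented once per call. g is entered once for each n = 5, 4, 3, 2, 1, 0 (the n <= 0 call returns without recursing), i.e. 5 + 1 calls.
cnt = 6

Final answer: 6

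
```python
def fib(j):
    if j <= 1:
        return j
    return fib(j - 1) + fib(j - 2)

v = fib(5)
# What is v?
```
Call trace (a repeated sub-call is expanded the first time; later identical calls just restate its return value):
fib(j=5)
  fib(j=4)
    fib(j=3)
      fib(j=2)
        fib(j=1)
        -> return 1
        fib(j=0)
        -> return 0
      -> return 1
      fib(j=1)
      -> return 1
    -> return 2
    fib(j=2) -> return 1  (same call as traced above)
  -> return 3
  fib(j=3) -> return 2  (same call as traced above)
-> return 5

Final answer: 5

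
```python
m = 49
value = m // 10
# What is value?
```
Trace:
  m=49
  m=49, value=4

Final answer: 4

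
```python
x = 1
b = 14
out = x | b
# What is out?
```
Trace:
  x=1
  x=1, b=14
  x=1, b=14, out=15

Final answer: 15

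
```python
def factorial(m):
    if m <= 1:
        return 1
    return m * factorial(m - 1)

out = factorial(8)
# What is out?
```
Call trace:
factorial(m=8)
  factorial(m=7)
    factorial(m=6)
      factorial(m=5)
        factorial(m=4)
          factorial(m=3)
            factorial(m=2)
              factorial(m=1)
              -> return 1
            -> return 2
          -> return 6
        -> return 24
      -> return 120
    -> return 720
  -> return 5040
-> return 40320

Final answer: 40320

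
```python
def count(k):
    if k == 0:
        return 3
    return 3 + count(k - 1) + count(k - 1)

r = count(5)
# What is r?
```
Call trace (a repeated sub-call is expanded the first time; later identical calls just restate its return value):
count(k=5)
  count(k=4)
    count(k=3)
      count(k=2)
        count(k=1)
          count(k=0)
          -> return 3
          count(k=0)
          -> return 3
        -> return 9
        count(k=1) -> return 9  (same call as traced above)
      -> return 21
      count(k=2) -> return 21  (same call as traced above)
    -> return 45
    count(k=3) -> return 45  (same call as traced above)
  -> return 93
  count(k=4) -> return 93  (same call as traced above)
-> return 189

Final answer: 189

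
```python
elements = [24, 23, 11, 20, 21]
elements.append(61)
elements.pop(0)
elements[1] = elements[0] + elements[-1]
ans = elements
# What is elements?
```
Trace:
  elements=[24, 23, 11, 20, 21]
  elements=[24, 23, 11, 20, 21, 61]
  elements=[23, 11, 20, 21, 61]
  elements=[23, 84, 20, 21, 61]
  elements=[23, 84, 20, 21, 61], ans=[23, 84, 20, 21, 61]

Final answer: [23, 84, 20, 21, 61]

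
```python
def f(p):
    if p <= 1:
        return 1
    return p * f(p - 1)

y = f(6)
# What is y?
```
Call trace:
f(p=6)
  f(p=5)
    f(p=4)
      f(p=3)
        f(p=2)
          f(p=1)
          -> return 1
        -> return 2
      -> return 6
    -> return 24
  -> return 120
-> return 720

Final answer: 720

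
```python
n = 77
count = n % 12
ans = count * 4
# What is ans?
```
Trace:
  n=77
  n=77, count=5
  n=77, count=5, ans=20

Final answer: 20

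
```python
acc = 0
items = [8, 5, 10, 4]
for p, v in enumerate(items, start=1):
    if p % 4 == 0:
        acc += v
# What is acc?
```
Trace:
  acc=0
  acc=0, p=1, v=8
  acc=0, p=2, v=5
  acc=0, p=3, v=10
  acc=4, p=4, v=4

Final answer: 4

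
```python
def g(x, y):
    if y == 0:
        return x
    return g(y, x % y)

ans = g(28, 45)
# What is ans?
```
Call trace:
g(x=28, y=45)
  g(x=45, y=28)
    g(x=28, y=17)
      g(x=17, y=11)
        g(x=11, y=6)
          g(x=6, y=5)
            g(x=5, y=1)
              g(x=1, y=0)
              -> return 1
            -> return 1
          -> return 1
        -> return 1
      -> return 1
    -> return 1
  -> return 1
-> return 1

Final answer: 1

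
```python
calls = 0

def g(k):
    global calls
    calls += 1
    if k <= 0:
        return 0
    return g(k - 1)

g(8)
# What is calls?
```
Call trace:
g(k=8)
  g(k=7)
    g(k=6)
      g(k=5)
        g(k=4)
          g(k=3)
            g(k=2)
              g(k=1)
                g(k=0)
                -> return 0
              -> return 0
            -> return 0
          -> return 0
        -> return 0
      -> return 0
    -> return 0
  -> return 0
-> return 0

calls is incremented once per call. g is entered once for each k = 8, 7, 6, 5, 4, 3, 2, 1, 0 (the k <= 0 call returns without recursing), i.e. 8 + 1 calls.
calls = 9

Final answer: 9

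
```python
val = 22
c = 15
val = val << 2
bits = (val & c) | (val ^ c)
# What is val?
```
Trace:
  val=22
  val=22, c=15
  val=88, c=15
  val=88, c=15, bits=95

Final answer: 88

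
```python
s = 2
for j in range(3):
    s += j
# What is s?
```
Trace:
  s=2
  s=2, j=0
  s=3, j=1
  s=5, j=2

Final answer: 5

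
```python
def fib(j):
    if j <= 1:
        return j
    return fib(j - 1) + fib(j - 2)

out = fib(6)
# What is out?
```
Call trace (a repeated sub-call is expanded the first time; later identical calls just restate its return value):
fib(j=6)
  fib(j=5)
    fib(j=4)
      fib(j=3)
        fib(j=2)
          fib(j=1)
          -> return 1
          fib(j=0)
          -> return 0
        -> return 1
        fib(j=1)
        -> return 1
      -> return 2
      fib(j=2) -> return 1  (same call as traced above)
    -> return 3
    fib(j=3) -> return 2  (same call as traced above)
  -> return 5
  fib(j=4) -> return 3  (same call as traced above)
-> return 8

Final answer: 8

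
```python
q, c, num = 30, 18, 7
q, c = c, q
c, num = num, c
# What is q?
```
Trace:
  q=30, c=18, num=7
  q=18, c=30, num=7
  q=18, c=7, num=30

Final answer: 18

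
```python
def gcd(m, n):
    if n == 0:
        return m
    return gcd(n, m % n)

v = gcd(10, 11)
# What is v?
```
Call trace:
gcd(m=10, n=11)
  gcd(m=11, n=10)
    gcd(m=10, n=1)
      gcd(m=1, n=0)
      -> return 1
    -> return 1
  -> return 1
-> return 1

Final answer: 1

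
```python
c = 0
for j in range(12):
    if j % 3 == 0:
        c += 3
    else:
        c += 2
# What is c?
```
Trace:
  c=0
  c=3, j=0
  c=5, j=1
  c=7, j=2
  c=10, j=3
  c=12, j=4
  c=14, j=5
  c=17, j=6
  c=19, j=7
  c=21, j=8
  c=24, j=9
  c=26, j=10
  c=28, j=11

Final answer: 28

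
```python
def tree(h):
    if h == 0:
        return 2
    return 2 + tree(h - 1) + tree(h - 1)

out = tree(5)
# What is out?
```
Call trace (a repeated sub-call is expanded the first time; later identical calls just restate its return value):
tree(h=5)
  tree(h=4)
    tree(h=3)
      tree(h=2)
        tree(h=1)
          tree(h=0)
          -> return 2
          tree(h=0)
          -> return 2
        -> return 6
        tree(h=1) -> return 6  (same call as traced above)
      -> return 14
      tree(h=2) -> return 14  (same call as traced above)
    -> return 30
    tree(h=3) -> return 30  (same call as traced above)
  -> return 62
  tree(h=4) -> return 62  (same call as traced above)
-> return 126

Final answer: 126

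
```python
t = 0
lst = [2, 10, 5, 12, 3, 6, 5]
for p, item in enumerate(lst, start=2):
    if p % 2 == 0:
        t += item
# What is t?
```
Trace:
  t=0
  t=2, p=2, item=2
  t=2, p=3, item=10
  t=7, p=4, item=5
  t=7, p=5, item=12
  t=10, p=6, item=3
  t=10, p=7, item=6
  t=15, p=8, item=5

Final answer: 15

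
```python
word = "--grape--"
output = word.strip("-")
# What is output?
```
Trace:
  word='--grape--'
  word='--grape--', output='grape'

Final answer: 'grape'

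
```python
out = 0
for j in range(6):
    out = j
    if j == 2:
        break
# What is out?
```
Trace:
  out=0
  out=0, j=0
  out=1, j=1
  out=2, j=2

Final answer: 2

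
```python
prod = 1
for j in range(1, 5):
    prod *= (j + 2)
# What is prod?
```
Trace:
  prod=1
  prod=3, j=1
  prod=12, j=2
  prod=60, j=3
  prod=360, j=4

Final answer: 360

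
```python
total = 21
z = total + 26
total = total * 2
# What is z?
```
Trace:
  total=21
  total=21, z=47
  total=42, z=47

Final answer: 47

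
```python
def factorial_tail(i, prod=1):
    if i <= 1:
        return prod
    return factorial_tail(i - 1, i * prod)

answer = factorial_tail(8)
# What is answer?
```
Call trace:
factorial_tail(i=8, prod=1)
  factorial_tail(i=7, prod=8)
    factorial_tail(i=6, prod=56)
      factorial_tail(i=5, prod=336)
        factorial_tail(i=4, prod=1680)
          factorial_tail(i=3, prod=6720)
            factorial_tail(i=2, prod=20160)
              factorial_tail(i=1, prod=40320)
              -> return 40320
            -> return 40320
          -> return 40320
        -> return 40320
      -> return 40320
    -> return 40320
  -> return 40320
-> return 40320

Final answer: 40320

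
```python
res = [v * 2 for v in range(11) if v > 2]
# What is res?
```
Trace:
  v=0
  v=1
  v=2
  v=3
  v=4
  v=5
  v=6
  v=7
  v=8
  v=9
  v=10
  res=[6, 8, 10, 12, 14, 16, 18, 20]

Final answer: [6, 8, 10, 12, 14, 16, 18, 20]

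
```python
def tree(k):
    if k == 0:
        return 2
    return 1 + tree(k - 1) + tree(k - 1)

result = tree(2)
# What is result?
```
Call trace (a repeated sub-call is expanded the first time; later identical calls just restate its return value):
tree(k=2)
  tree(k=1)
    tree(k=0)
    -> return 2
    tree(k=0)
    -> return 2
  -> return 5
  tree(k=1) -> return 5  (same call as traced above)
-> return 11

Final answer: 11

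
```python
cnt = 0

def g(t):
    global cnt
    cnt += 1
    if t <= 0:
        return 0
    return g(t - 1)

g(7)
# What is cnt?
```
Call trace:
g(t=7)
  g(t=6)
    g(t=5)
      g(t=4)
        g(t=3)
          g(t=2)
            g(t=1)
              g(t=0)
              -> return 0
            -> return 0
          -> return 0
        -> return 0
      -> return 0
    -> return 0
  -> return 0
-> return 0

cnt is incremented once per call. g is entered once for each t = 7, 6, 5, 4, 3, 2, 1, 0 (the t <= 0 call returns without recursing), i.e. 7 + 1 calls.
cnt = 8

Final answer: 8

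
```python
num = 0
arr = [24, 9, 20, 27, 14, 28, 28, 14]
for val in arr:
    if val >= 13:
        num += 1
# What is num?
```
Trace:
  num=0
  num=1, val=24
  num=1, val=9
  num=2, val=20
  num=3, val=27
  num=4, val=14
  num=5, val=28
  num=6, val=28
  num=7, val=14

Final answer: 7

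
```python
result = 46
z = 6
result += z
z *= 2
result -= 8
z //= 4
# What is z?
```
Trace:
  result=46
  result=46, z=6
  result=52, z=6
  result=52, z=12
  result=44, z=12
  result=44, z=3

Final answer: 3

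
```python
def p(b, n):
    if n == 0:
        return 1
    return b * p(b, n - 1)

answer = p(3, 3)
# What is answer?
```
Call trace:
p(b=3, n=3)
  p(b=3, n=2)
    p(b=3, n=1)
      p(b=3, n=0)
      -> return 1
    -> return 3
  -> return 9
-> return 27

Final answer: 27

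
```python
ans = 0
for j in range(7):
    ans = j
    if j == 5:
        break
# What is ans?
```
Trace:
  ans=0
  ans=0, j=0
  ans=1, j=1
  ans=2, j=2
  ans=3, j=3
  ans=4, j=4
  ans=5, j=5

Final answer: 5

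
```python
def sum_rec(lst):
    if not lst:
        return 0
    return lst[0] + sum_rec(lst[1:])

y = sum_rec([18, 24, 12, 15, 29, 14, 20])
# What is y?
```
Call trace:
sum_rec(lst=[18, 24, 12, 15, 29, 14, 20])
  sum_rec(lst=[24, 12, 15, 29, 14, 20])
    sum_rec(lst=[12, 15, 29, 14, 20])
      sum_rec(lst=[15, 29, 14, 20])
        sum_rec(lst=[29, 14, 20])
          sum_rec(lst=[14, 20])
            sum_rec(lst=[20])
              sum_rec(lst=[])
              -> return 0
            -> return 20
          -> return 34
        -> return 63
      -> return 78
    -> return 90
  -> return 114
-> return 132

Final answer: 132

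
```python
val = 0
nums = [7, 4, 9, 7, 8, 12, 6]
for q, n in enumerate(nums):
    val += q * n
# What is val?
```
Trace:
  val=0
  val=0, q=0, n=7
  val=4, q=1, n=4
  val=22, q=2, n=9
  val=43, q=3, n=7
  val=75, q=4, n=8
  val=135, q=5, n=12
  val=171, q=6, n=6

Final answer: 171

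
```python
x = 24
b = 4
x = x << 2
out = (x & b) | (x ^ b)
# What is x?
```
Trace:
  x=24
  x=24, b=4
  x=96, b=4
  x=96, b=4, out=100

Final answer: 96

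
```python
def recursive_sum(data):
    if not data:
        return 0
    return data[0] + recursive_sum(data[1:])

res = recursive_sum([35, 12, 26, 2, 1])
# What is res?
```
Call trace:
recursive_sum(data=[35, 12, 26, 2, 1])
  recursive_sum(data=[12, 26, 2, 1])
    recursive_sum(data=[26, 2, 1])
      recursive_sum(data=[2, 1])
        recursive_sum(data=[1])
          recursive_sum(data=[])
          -> return 0
        -> return 1
      -> return 3
    -> return 29
  -> return 41
-> return 76

Final answer: 76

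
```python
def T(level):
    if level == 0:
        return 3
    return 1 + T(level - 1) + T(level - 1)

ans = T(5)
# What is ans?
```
Call trace (a repeated sub-call is expanded the first time; later identical calls just restate its return value):
T(level=5)
  T(level=4)
    T(level=3)
      T(level=2)
        T(level=1)
          T(level=0)
          -> return 3
          T(level=0)
          -> return 3
        -> return 7
        T(level=1) -> return 7  (same call as traced above)
      -> return 15
      T(level=2) -> return 15  (same call as traced above)
    -> return 31
    T(level=3) -> return 31  (same call as traced above)
  -> return 63
  T(level=4) -> return 63  (same call as traced above)
-> return 127

Final answer: 127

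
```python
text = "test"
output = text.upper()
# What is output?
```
Trace:
  text='test'
  text='test', output='TEST'

Final answer: 'TEST'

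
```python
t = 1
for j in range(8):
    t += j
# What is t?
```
Trace:
  t=1
  t=1, j=0
  t=2, j=1
  t=4, j=2
  t=7, j=3
  t=11, j=4
  t=16, j=5
  t=22, j=6
  t=29, j=7

Final answer: 29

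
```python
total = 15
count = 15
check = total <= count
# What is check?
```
Trace:
  total=15
  total=15, count=15
  total=15, count=15, check=True

Final answer: True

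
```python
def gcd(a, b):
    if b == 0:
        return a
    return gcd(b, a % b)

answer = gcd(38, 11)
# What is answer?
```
Call trace:
gcd(a=38, b=11)
  gcd(a=11, b=5)
    gcd(a=5, b=1)
      gcd(a=1, b=0)
      -> return 1
    -> return 1
  -> return 1
-> return 1

Final answer: 1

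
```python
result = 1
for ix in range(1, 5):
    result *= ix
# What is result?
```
Trace:
  result=1
  result=1, ix=1
  result=2, ix=2
  result=6, ix=3
  result=24, ix=4

Final answer: 24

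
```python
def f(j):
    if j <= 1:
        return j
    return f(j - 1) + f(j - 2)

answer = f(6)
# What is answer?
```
Call trace (a repeated sub-call is expanded the first time; later identical calls just restate its return value):
f(j=6)
  f(j=5)
    f(j=4)
      f(j=3)
        f(j=2)
          f(j=1)
          -> return 1
          f(j=0)
          -> return 0
        -> return 1
        f(j=1)
        -> return 1
      -> return 2
      f(j=2) -> return 1  (same call as traced above)
    -> return 3
    f(j=3) -> return 2  (same call as traced above)
  -> return 5
  f(j=4) -> return 3  (same call as traced above)
-> return 8

Final answer: 8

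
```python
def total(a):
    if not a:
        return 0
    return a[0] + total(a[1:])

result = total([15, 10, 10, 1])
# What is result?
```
Call trace:
total(a=[15, 10, 10, 1])
  total(a=[10, 10, 1])
    total(a=[10, 1])
      total(a=[1])
        total(a=[])
        -> return 0
      -> return 1
    -> return 11
  -> return 21
-> return 36

Final answer: 36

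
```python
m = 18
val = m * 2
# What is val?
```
Trace:
  m=18
  m=18, val=36

Final answer: 36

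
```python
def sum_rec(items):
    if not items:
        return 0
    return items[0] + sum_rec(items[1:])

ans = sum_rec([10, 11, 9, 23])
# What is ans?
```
Call trace:
sum_rec(items=[10, 11, 9, 23])
  sum_rec(items=[11, 9, 23])
    sum_rec(items=[9, 23])
      sum_rec(items=[23])
        sum_rec(items=[])
        -> return 0
      -> return 23
    -> return 32
  -> return 43
-> return 53

Final answer: 53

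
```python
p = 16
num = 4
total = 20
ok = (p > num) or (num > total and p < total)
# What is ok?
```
Trace:
  p=16
  p=16, num=4
  p=16, num=4, total=20
  p=16, num=4, total=20, ok=True

Final answer: True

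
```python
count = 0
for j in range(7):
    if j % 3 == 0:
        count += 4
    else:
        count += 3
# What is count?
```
Trace:
  count=0
  count=4, j=0
  count=7, j=1
  count=10, j=2
  count=14, j=3
  count=17, j=4
  count=20, j=5
  count=24, j=6

Final answer: 24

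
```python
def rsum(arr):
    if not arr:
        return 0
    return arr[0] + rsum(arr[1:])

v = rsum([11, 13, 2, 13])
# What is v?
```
Call trace:
rsum(arr=[11, 13, 2, 13])
  rsum(arr=[13, 2, 13])
    rsum(arr=[2, 13])
      rsum(arr=[13])
        rsum(arr=[])
        -> return 0
      -> return 13
    -> return 15
  -> return 28
-> return 39

Final answer: 39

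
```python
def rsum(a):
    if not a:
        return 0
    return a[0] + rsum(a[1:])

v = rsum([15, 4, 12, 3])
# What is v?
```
Call trace:
rsum(a=[15, 4, 12, 3])
  rsum(a=[4, 12, 3])
    rsum(a=[12, 3])
      rsum(a=[3])
        rsum(a=[])
        -> return 0
      -> return 3
    -> return 15
  -> return 19
-> return 34

Final answer: 34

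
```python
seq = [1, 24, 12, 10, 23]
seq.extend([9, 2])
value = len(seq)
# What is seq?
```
Trace:
  seq=[1, 24, 12, 10, 23]
  seq=[1, 24, 12, 10, 23, 9, 2]
  seq=[1, 24, 12, 10, 23, 9, 2], value=7

Final answer: [1, 24, 12, 10, 23, 9, 2]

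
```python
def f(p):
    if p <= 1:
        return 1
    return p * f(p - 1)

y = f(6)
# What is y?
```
Call trace:
f(p=6)
  f(p=5)
    f(p=4)
      f(p=3)
        f(p=2)
          f(p=1)
          -> return 1
        -> return 2
      -> return 6
    -> return 24
  -> return 120
-> return 720

Final answer: 720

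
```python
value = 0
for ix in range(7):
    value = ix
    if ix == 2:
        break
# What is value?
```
Trace:
  value=0
  value=0, ix=0
  value=1, ix=1
  value=2, ix=2

Final answer: 2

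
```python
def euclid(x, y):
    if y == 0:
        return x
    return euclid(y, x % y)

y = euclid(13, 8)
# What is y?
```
Call trace:
euclid(x=13, y=8)
  euclid(x=8, y=5)
    euclid(x=5, y=3)
      euclid(x=3, y=2)
        euclid(x=2, y=1)
          euclid(x=1, y=0)
          -> return 1
        -> return 1
      -> return 1
    -> return 1
  -> return 1
-> return 1

Final answer: 1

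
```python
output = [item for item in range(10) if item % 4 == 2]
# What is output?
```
Trace:
  item=0
  item=1
  item=2
  item=3
  item=4
  item=5
  item=6
  item=7
  item=8
  item=9
  output=[2, 6]

Final answer: [2, 6]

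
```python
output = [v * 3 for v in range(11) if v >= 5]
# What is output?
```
Trace:
  v=0
  v=1
  v=2
  v=3
  v=4
  v=5
  v=6
  v=7
  v=8
  v=9
  v=10
  output=[15, 18, 21, 24, 27, 30]

Final answer: [15, 18, 21, 24, 27, 30]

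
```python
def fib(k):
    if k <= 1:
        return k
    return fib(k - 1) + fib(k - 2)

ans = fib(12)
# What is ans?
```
Call trace (a repeated sub-call is expanded the first time; later identical calls just restate its return value):
fib(k=12)
  fib(k=11)
    fib(k=10)
      fib(k=9)
        fib(k=8)
          fib(k=7)
            fib(k=6)
              fib(k=5)
                fib(k=4)
                  fib(k=3)
                    fib(k=2)
                      fib(k=1)
                      -> return 1
                      fib(k=0)
                      -> return 0
                    -> return 1
                    fib(k=1)
                    -> return 1
                  -> return 2
                  fib(k=2) -> return 1  (same call as traced above)
                -> return 3
                fib(k=3) -> return 2  (same call as traced above)
              -> return 5
              fib(k=4) -> return 3  (same call as traced above)
            -> return 8
            fib(k=5) -> return 5  (same call as traced above)
          -> return 13
          fib(k=6) -> return 8  (same call as traced above)
        -> return 21
        fib(k=7) -> return 13  (same call as traced above)
      -> return 34
      fib(k=8) -> return 21  (same call as traced above)
    -> return 55
    fib(k=9) -> return 34  (same call as traced above)
  -> return 89
  fib(k=10) -> return 55  (same call as traced above)
-> return 144

Final answer: 144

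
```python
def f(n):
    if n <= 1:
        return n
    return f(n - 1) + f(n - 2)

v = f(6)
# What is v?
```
Call trace (a repeated sub-call is expanded the first time; later identical calls just restate its return value):
f(n=6)
  f(n=5)
    f(n=4)
      f(n=3)
        f(n=2)
          f(n=1)
          -> return 1
          f(n=0)
          -> return 0
        -> return 1
        f(n=1)
        -> return 1
      -> return 2
      f(n=2) -> return 1  (same call as traced above)
    -> return 3
    f(n=3) -> return 2  (same call as traced above)
  -> return 5
  f(n=4) -> return 3  (same call as traced above)
-> return 8

Final answer: 8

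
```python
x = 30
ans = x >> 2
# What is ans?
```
Trace:
  x=30
  x=30, ans=7

Final answer: 7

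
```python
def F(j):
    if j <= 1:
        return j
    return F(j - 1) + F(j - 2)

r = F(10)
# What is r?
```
Call trace (a repeated sub-call is expanded the first time; later identical calls just restate its return value):
F(j=10)
  F(j=9)
    F(j=8)
      F(j=7)
        F(j=6)
          F(j=5)
            F(j=4)
              F(j=3)
                F(j=2)
                  F(j=1)
                  -> return 1
                  F(j=0)
                  -> return 0
                -> return 1
                F(j=1)
                -> return 1
              -> return 2
              F(j=2) -> return 1  (same call as traced above)
            -> return 3
            F(j=3) -> return 2  (same call as traced above)
          -> return 5
          F(j=4) -> return 3  (same call as traced above)
        -> return 8
        F(j=5) -> return 5  (same call as traced above)
      -> return 13
      F(j=6) -> return 8  (same call as traced above)
    -> return 21
    F(j=7) -> return 13  (same call as traced above)
  -> return 34
  F(j=8) -> return 21  (same call as traced above)
-> return 55

Final answer: 55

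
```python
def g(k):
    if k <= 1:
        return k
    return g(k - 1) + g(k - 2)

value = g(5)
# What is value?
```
Call trace (a repeated sub-call is expanded the first time; later identical calls just restate its return value):
g(k=5)
  g(k=4)
    g(k=3)
      g(k=2)
        g(k=1)
        -> return 1
        g(k=0)
        -> return 0
      -> return 1
      g(k=1)
      -> return 1
    -> return 2
    g(k=2) -> return 1  (same call as traced above)
  -> return 3
  g(k=3) -> return 2  (same call as traced above)
-> return 5

Final answer: 5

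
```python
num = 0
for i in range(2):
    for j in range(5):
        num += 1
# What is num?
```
Trace:
  num=0
  num=1, i=0, j=0
  num=2, i=0, j=1
  num=3, i=0, j=2
  num=4, i=0, j=3
  num=5, i=0, j=4
  num=6, i=1, j=0
  num=7, i=1, j=1
  num=8, i=1, j=2
  num=9, i=1, j=3
  num=10, i=1, j=4

Final answer: 10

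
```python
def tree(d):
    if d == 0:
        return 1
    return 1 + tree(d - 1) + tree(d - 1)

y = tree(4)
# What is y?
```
Call trace (a repeated sub-call is expanded the first time; later identical calls just restate its return value):
tree(d=4)
  tree(d=3)
    tree(d=2)
      tree(d=1)
        tree(d=0)
        -> return 1
        tree(d=0)
        -> return 1
      -> return 3
      tree(d=1) -> return 3  (same call as traced above)
    -> return 7
    tree(d=2) -> return 7  (same call as traced above)
  -> return 15
  tree(d=3) -> return 15  (same call as traced above)
-> return 31

Final answer: 31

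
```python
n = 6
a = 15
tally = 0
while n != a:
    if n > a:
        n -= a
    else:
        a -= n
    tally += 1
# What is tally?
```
Trace:
  n=6
  n=6, a=15
  n=6, a=15, tally=0
  n=6, a=9, tally=1
  n=6, a=3, tally=2
  n=3, a=3, tally=3

Final answer: 3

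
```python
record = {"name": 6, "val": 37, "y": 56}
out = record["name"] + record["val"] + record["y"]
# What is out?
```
Trace:
  record={'name': 6, 'val': 37, 'y': 56}
  record={'name': 6, 'val': 37, 'y': 56}, out=99

Final answer: 99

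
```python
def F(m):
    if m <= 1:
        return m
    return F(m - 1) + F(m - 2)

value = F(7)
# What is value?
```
Call trace (a repeated sub-call is expanded the first time; later identical calls just restate its return value):
F(m=7)
  F(m=6)
    F(m=5)
      F(m=4)
        F(m=3)
          F(m=2)
            F(m=1)
            -> return 1
            F(m=0)
            -> return 0
          -> return 1
          F(m=1)
          -> return 1
        -> return 2
        F(m=2) -> return 1  (same call as traced above)
      -> return 3
      F(m=3) -> return 2  (same call as traced above)
    -> return 5
    F(m=4) -> return 3  (same call as traced above)
  -> return 8
  F(m=5) -> return 5  (same call as traced above)
-> return 13

Final answer: 13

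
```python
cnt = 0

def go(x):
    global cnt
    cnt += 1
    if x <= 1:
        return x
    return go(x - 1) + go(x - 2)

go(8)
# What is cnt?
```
Call trace (a repeated sub-call is expanded the first time; later identical calls just restate its return value):
go(x=8)
  go(x=7)
    go(x=6)
      go(x=5)
        go(x=4)
          go(x=3)
            go(x=2)
              go(x=1)
              -> return 1
              go(x=0)
              -> return 0
            -> return 1
            go(x=1)
            -> return 1
          -> return 2
          go(x=2) -> return 1  (same call as traced above)
        -> return 3
        go(x=3) -> return 2  (same call as traced above)
      -> return 5
      go(x=4) -> return 3  (same call as traced above)
    -> return 8
    go(x=5) -> return 5  (same call as traced above)
  -> return 13
  go(x=6) -> return 8  (same call as traced above)
-> return 21

cnt is incremented once per call, so count the calls in each subtree. Let C(x) = number of calls made by go(x).
C(0) = C(1) = 1 (base case, no recursion); C(x) = 1 + C(x - 1) + C(x - 2) otherwise.
C(2) = 1 + C(1) + C(0) = 1 + 1 + 1 = 3
C(3) = 1 + C(2) + C(1) = 1 + 3 + 1 = 5
C(4) = 1 + C(3) + C(2) = 1 + 5 + 3 = 9
C(5) = 1 + C(4) + C(3) = 1 + 9 + 5 = 15
C(6) = 1 + C(5) + C(4) = 1 + 15 + 9 = 25
C(7) = 1 + C(6) + C(5) = 1 + 25 + 15 = 41
C(8) = 1 + C(7) + C(6) = 1 + 41 + 25 = 67
cnt = C(8) = 67

Final answer: 67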